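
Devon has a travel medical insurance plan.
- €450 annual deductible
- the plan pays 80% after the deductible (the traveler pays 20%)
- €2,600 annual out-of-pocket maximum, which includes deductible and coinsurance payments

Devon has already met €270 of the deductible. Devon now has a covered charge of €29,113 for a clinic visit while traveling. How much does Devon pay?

€270 of the €450 deductible is already met, leaving €180.
That leaves €29,113 − €180 = €28,933 for coinsurance.
Coinsurance: €28,933 × 20% = €5,786.60.
So the traveler owes €180 + €5,786.60 = €5,966.60 before any cap.
That would bring total out-of-pocket to €6,236.60, past the €2,600 cap. The traveler is capped at €2,600 − €270 = €2,330 on this claim.

€2,330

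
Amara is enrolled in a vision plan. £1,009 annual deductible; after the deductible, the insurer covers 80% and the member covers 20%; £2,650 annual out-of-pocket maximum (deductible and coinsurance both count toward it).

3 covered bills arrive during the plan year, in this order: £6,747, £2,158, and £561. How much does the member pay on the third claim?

Bill 1, £6,747: £1,009 to deductible, leaving £5,738; coinsurance £5,738 × 20% = £1,147.60. Member owes £2,156.60 (running OOP £2,156.60).
Bill 2, £2,158: deductible met; 20% of £2,158 = £431.60. Cost to member: £431.60. OOP to date £2,588.20.
Bill 3, £561: 20% coinsurance on £561 = £112.20. OOP would hit £2,700.40 > £2,650, so the cap limits the member to £2,650 − £2,588.20 = £61.80.

£61.80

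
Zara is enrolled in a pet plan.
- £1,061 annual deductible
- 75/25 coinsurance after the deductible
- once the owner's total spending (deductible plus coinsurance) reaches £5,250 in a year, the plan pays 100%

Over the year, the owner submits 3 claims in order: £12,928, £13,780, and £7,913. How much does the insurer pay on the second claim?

£12,557.75

#1 (£12,928): deductible takes £1,061, £11,867 remains; coinsurance £11,867 × 25% = £2,966.75. Cost to owner: £4,027.75. OOP to date £4,027.75. Insurer: £12,928 − £4,027.75 = £8,900.25.
#2 (£13,780): deductible met; 25% of £13,780 = £3,445. Adding that to £4,027.75 gives £7,472.75, past the £5,250 cap; owner pays only £5,250 − £4,027.75 = £1,222.25. Insurer: £13,780 − £1,222.25 = £12,557.75.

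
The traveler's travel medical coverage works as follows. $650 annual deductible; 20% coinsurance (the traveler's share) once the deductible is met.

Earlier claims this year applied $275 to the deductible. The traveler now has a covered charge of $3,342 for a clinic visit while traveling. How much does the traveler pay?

$968.40

Deductible still to meet: $650 − $275 = $375.
The remaining $2,967 (= $3,342 − $375) moves to coinsurance.
Traveler's 20% share of $2,967 is $593.40.
That puts the traveler's cost at $375 + $593.40 = $968.40.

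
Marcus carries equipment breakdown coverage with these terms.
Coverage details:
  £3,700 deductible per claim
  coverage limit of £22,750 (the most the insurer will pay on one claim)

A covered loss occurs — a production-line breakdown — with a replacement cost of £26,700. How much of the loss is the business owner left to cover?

Less the £3,700 deductible: £26,700 − £3,700 = £23,000.
Since £23,000 > £22,750, the payout is capped at £22,750.
Out of pocket: £26,700 − £22,750 = £3,950.

£3,950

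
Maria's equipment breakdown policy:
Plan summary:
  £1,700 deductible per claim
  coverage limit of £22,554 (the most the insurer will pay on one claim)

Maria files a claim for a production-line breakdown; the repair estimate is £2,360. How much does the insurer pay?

£660

After the deductible, £2,360 − £1,700 = £660 remains.
£660 is within the £22,554 limit, so the insurer pays £660.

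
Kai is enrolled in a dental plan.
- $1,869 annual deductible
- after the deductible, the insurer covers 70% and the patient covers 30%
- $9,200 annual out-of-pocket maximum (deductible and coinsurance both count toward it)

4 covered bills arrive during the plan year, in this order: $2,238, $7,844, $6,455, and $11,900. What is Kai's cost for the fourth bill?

#1 ($2,238): deductible takes $1,869, $369 remains; 30% of $369 = $110.70. Patient owes $1,979.70 (running OOP $1,979.70).
#2 ($7,844): 30% coinsurance on $7,844 = $2,353.20. Patient owes $2,353.20 (running OOP $4,332.90).
#3 ($6,455): deductible already satisfied, so patient's share is 30% × $6,455 = $1,936.50. Cost to patient: $1,936.50. OOP to date $6,269.40.
#4 ($11,900): deductible met; 30% of $11,900 = $3,570. Adding that to $6,269.40 gives $9,839.40, past the $9,200 cap; patient pays only $9,200 − $6,269.40 = $2,930.60.

$2,930.60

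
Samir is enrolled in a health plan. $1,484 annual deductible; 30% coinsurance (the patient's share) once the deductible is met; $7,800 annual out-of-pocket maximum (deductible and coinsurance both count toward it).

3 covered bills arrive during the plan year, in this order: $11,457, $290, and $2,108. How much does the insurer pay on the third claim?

$1,475.60

#1 ($11,457): $1,484 to deductible, leaving $9,973; patient's 30% is $2,991.90. Patient owes $4,475.90 (running OOP $4,475.90). Insurer: $11,457 − $4,475.90 = $6,981.10.
#2 ($290): deductible already satisfied, so patient's share is 30% × $290 = $87. Patient pays $87; OOP now $4,562.90. Insurer: $290 − $87 = $203.
#3 ($2,108): 30% coinsurance on $2,108 = $632.40. Patient owes $632.40 (running OOP $5,195.30). Plan pays $2,108 − $632.40 = $1,475.60.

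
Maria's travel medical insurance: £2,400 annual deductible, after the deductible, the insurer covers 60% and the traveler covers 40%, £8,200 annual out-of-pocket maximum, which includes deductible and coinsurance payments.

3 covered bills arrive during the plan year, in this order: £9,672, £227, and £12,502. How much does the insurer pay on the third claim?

£9,701.60

Claim 1 (£9,672): deductible takes £2,400, £7,272 remains; traveler's 40% is £2,908.80. Cost to traveler: £5,308.80. OOP to date £5,308.80. Insurer: £9,672 − £5,308.80 = £4,363.20.
Claim 2 (£227): deductible met; 40% of £227 = £90.80. Traveler pays £90.80; OOP now £5,399.60. Insurer: £227 − £90.80 = £136.20.
Claim 3 (£12,502): deductible met; 40% of £12,502 = £5,000.80. OOP would hit £10,400.40 > £8,200, so the cap limits the traveler to £8,200 − £5,399.60 = £2,800.40. Insurer: £12,502 − £2,800.40 = £9,701.60.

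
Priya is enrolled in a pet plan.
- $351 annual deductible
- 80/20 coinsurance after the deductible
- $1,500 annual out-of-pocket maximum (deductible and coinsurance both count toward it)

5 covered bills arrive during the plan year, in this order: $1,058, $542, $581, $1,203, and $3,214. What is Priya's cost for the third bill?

$116.20

Bill 1, $1,058: deductible takes $351, $707 remains; coinsurance $707 × 20% = $141.40. Owner pays $492.40; OOP now $492.40.
Bill 2, $542: deductible met; 20% of $542 = $108.40. Cost to owner: $108.40. OOP to date $600.80.
Bill 3, $581: deductible already satisfied, so owner's share is 20% × $581 = $116.20. Owner pays $116.20; OOP now $717.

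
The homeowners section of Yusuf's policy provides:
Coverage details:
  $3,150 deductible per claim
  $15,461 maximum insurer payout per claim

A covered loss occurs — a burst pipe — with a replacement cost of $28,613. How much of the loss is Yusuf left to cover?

$13,152

Less the $3,150 deductible: $28,613 − $3,150 = $25,463.
$25,463 exceeds the $15,461 limit, so the insurer pays the limit: $15,461.
Out of pocket: $28,613 − $15,461 = $13,152.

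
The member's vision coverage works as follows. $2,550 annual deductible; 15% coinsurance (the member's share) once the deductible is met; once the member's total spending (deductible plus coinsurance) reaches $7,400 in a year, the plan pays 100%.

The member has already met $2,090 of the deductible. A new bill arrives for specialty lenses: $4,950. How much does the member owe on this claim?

Deductible still to meet: $2,550 − $2,090 = $460.
That leaves $4,950 − $460 = $4,490 for coinsurance.
15% of $4,490 = $673.50 falls to the member.
So the member owes $460 + $673.50 = $1,133.50 before any cap.
Cumulative spending $2,090 + $1,133.50 = $3,223.50 stays under the $7,400 maximum.

$1,133.50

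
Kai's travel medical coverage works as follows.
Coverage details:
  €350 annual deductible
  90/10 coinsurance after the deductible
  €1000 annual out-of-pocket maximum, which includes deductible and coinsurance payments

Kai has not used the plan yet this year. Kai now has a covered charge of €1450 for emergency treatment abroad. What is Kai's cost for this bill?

€460

Nothing has been paid toward the €350 deductible, so the first €350 of this charge is applied there.
That leaves €1450 − €350 = €1100 for coinsurance.
Traveler's 10% share of €1100 is €110.
So the traveler owes €350 + €110 = €460 before any cap.
Year-to-date out-of-pocket becomes €0 + €460 = €460, still under the €1000 maximum, so no cap applies.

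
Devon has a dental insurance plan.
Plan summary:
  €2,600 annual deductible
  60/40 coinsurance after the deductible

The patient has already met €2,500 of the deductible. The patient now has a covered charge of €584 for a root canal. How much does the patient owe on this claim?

Deductible still to meet: €2,600 − €2,500 = €100.
After the €100 deductible portion, €584 − €100 = €484 is subject to coinsurance.
Coinsurance: €484 × 40% = €193.60.
That puts the patient's cost at €100 + €193.60 = €293.60.

€293.60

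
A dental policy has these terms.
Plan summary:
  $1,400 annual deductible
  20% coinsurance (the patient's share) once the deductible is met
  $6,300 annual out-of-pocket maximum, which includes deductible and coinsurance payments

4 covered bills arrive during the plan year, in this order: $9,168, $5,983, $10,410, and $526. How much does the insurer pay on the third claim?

$8,328

Claim 1 ($9,168): deductible takes $1,400, $7,768 remains; coinsurance $7,768 × 20% = $1,553.60. Patient pays $2,953.60; OOP now $2,953.60. Plan pays $9,168 − $2,953.60 = $6,214.40.
Claim 2 ($5,983): deductible met; 20% of $5,983 = $1,196.60. Patient owes $1,196.60 (running OOP $4,150.20). Plan pays $5,983 − $1,196.60 = $4,786.40.
Claim 3 ($10,410): deductible met; 20% of $10,410 = $2,082. Cost to patient: $2,082. OOP to date $6,232.20. Plan pays $10,410 − $2,082 = $8,328.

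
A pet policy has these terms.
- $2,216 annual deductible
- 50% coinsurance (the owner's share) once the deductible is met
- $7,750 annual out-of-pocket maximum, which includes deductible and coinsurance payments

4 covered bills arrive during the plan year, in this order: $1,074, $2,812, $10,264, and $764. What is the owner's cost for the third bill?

$4,699

Claim 1 — $1,074: all of it applies to the deductible. Owner owes $1,074 (running OOP $1,074).
Claim 2 — $2,812: $1,142 finishes the deductible; $1,670 goes to coinsurance; 50% of $1,670 = $835. Cost to owner: $1,977. OOP to date $3,051.
Claim 3 — $10,264: deductible already satisfied, so owner's share is 50% × $10,264 = $5,132. OOP would hit $8,183 > $7,750, so the cap limits the owner to $7,750 − $3,051 = $4,699.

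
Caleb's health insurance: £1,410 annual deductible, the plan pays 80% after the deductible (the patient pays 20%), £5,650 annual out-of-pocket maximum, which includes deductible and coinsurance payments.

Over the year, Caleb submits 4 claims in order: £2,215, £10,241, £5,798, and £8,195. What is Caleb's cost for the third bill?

Bill 1, £2,215: £1,410 finishes the deductible; £805 goes to coinsurance; patient's 20% is £161. Cost to patient: £1,571. OOP to date £1,571.
Bill 2, £10,241: 20% coinsurance on £10,241 = £2,048.20. Cost to patient: £2,048.20. OOP to date £3,619.20.
Bill 3, £5,798: deductible met; 20% of £5,798 = £1,159.60. Patient pays £1,159.60; OOP now £4,778.80.

£1,159.60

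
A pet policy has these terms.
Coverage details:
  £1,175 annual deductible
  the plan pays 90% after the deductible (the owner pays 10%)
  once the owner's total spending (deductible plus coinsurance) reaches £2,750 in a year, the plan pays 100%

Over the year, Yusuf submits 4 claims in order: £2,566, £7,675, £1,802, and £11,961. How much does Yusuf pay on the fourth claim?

#1 (£2,566): £1,175 to deductible, leaving £1,391; 10% of £1,391 = £139.10. Cost to owner: £1,314.10. OOP to date £1,314.10.
#2 (£7,675): 10% coinsurance on £7,675 = £767.50. Cost to owner: £767.50. OOP to date £2,081.60.
#3 (£1,802): deductible met; 10% of £1,802 = £180.20. Owner owes £180.20 (running OOP £2,261.80).
#4 (£11,961): deductible met; 10% of £11,961 = £1,196.10. OOP would hit £3,457.90 > £2,750, so the cap limits the owner to £2,750 − £2,261.80 = £488.20.

£488.20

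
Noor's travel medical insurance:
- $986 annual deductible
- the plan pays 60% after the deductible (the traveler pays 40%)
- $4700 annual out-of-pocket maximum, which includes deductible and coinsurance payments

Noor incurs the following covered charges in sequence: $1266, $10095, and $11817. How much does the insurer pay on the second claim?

Bill 1, $1266: $986 to deductible, leaving $280; 40% of $280 = $112. Traveler pays $1098; OOP now $1098. Plan pays $1266 − $1098 = $168.
Bill 2, $10095: deductible met; 40% of $10095 = $4038. Adding that to $1098 gives $5136, past the $4700 cap; traveler pays only $4700 − $1098 = $3602. Plan pays $10095 − $3602 = $6493.

$6493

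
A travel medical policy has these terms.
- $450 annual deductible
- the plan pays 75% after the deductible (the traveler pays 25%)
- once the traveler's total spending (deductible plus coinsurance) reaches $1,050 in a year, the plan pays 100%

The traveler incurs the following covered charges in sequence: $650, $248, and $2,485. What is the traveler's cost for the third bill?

$488

Bill 1, $650: $450 to deductible, leaving $200; coinsurance $200 × 25% = $50. Traveler pays $500; OOP now $500.
Bill 2, $248: deductible met; 25% of $248 = $62. Traveler owes $62 (running OOP $562).
Bill 3, $2,485: 25% coinsurance on $2,485 = $621.25. That would push OOP to $1,183.25, over the $1,050 cap, so traveler pays $1,050 − $562 = $488.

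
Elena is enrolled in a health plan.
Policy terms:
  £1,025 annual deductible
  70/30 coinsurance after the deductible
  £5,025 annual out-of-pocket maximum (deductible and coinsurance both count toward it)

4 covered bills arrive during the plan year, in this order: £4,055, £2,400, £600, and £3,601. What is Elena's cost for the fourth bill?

£1,080.30

Claim 1 — £4,055: £1,025 finishes the deductible; £3,030 goes to coinsurance; 30% of £3,030 = £909. Patient owes £1,934 (running OOP £1,934).
Claim 2 — £2,400: 30% coinsurance on £2,400 = £720. Patient pays £720; OOP now £2,654.
Claim 3 — £600: 30% coinsurance on £600 = £180. Cost to patient: £180. OOP to date £2,834.
Claim 4 — £3,601: deductible met; 30% of £3,601 = £1,080.30. Cost to patient: £1,080.30. OOP to date £3,914.30.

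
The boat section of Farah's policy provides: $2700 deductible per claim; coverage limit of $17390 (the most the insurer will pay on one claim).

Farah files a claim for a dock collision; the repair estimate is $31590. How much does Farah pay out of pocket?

Less the $2700 deductible: $31590 − $2700 = $28890.
$28890 exceeds the $17390 limit, so the insurer pays the limit: $17390.
Out of pocket: $31590 − $17390 = $14200.

$14200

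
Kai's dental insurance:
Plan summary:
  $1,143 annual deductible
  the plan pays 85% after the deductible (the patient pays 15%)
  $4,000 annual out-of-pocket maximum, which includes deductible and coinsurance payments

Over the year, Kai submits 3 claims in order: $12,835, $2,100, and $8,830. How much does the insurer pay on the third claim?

$8,041.80

Claim 1 — $12,835: deductible takes $1,143, $11,692 remains; 15% of $11,692 = $1,753.80. Patient owes $2,896.80 (running OOP $2,896.80). Insurer: $12,835 − $2,896.80 = $9,938.20.
Claim 2 — $2,100: deductible already satisfied, so patient's share is 15% × $2,100 = $315. Patient owes $315 (running OOP $3,211.80). Insurer: $2,100 − $315 = $1,785.
Claim 3 — $8,830: 15% coinsurance on $8,830 = $1,324.50. OOP would hit $4,536.30 > $4,000, so the cap limits the patient to $4,000 − $3,211.80 = $788.20. Insurer: $8,830 − $788.20 = $8,041.80.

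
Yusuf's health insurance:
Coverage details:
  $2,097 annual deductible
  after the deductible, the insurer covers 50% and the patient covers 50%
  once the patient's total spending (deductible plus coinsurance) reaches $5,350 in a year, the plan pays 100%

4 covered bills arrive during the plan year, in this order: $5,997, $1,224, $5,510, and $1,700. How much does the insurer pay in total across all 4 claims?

Claim 1 ($5,997): $2,097 finishes the deductible; $3,900 goes to coinsurance; coinsurance $3,900 × 50% = $1,950. Cost to patient: $4,047. OOP to date $4,047. Plan pays $5,997 − $4,047 = $1,950.
Claim 2 ($1,224): 50% coinsurance on $1,224 = $612. Cost to patient: $612. OOP to date $4,659. Plan pays $1,224 − $612 = $612.
Claim 3 ($5,510): 50% coinsurance on $5,510 = $2,755. Adding that to $4,659 gives $7,414, past the $5,350 cap; patient pays only $5,350 − $4,659 = $691. Insurer: $5,510 − $691 = $4,819.
Claim 4 ($1,700): deductible met; 50% of $1,700 = $850. That would push OOP to $6,200, over the $5,350 cap, so patient pays $5,350 − $5,350 = $0. Plan pays $1,700 − $0 = $1,700.
Insurer total: $1,950 + $612 + $4,819 + $1,700 = $9,081.

$9,081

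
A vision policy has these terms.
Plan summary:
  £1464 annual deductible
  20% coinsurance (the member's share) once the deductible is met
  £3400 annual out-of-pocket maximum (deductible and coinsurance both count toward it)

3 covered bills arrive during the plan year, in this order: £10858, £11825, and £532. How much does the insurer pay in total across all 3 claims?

£19815

#1 (£10858): deductible takes £1464, £9394 remains; coinsurance £9394 × 20% = £1878.80. Member owes £3342.80 (running OOP £3342.80). Plan pays £10858 − £3342.80 = £7515.20.
#2 (£11825): deductible already satisfied, so member's share is 20% × £11825 = £2365. OOP would hit £5707.80 > £3400, so the cap limits the member to £3400 − £3342.80 = £57.20. Insurer: £11825 − £57.20 = £11767.80.
#3 (£532): deductible already satisfied, so member's share is 20% × £532 = £106.40. That would push OOP to £3506.40, over the £3400 cap, so member pays £3400 − £3400 = £0. Insurer: £532 − £0 = £532.
Insurer total: £7515.20 + £11767.80 + £532 = £19815.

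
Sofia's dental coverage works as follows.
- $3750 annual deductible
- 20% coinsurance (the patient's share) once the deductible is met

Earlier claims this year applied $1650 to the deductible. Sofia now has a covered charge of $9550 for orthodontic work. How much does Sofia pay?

$3590

Deductible still to meet: $3750 − $1650 = $2100.
That leaves $9550 − $2100 = $7450 for coinsurance.
Patient's 20% share of $7450 is $1490.
Patient responsibility: $2100 + $1490 = $3590.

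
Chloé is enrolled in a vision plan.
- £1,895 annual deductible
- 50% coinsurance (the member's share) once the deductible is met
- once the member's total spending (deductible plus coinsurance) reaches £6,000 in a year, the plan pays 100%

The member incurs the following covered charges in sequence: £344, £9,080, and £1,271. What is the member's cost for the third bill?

Claim 1 (£344): all of it applies to the deductible. Member owes £344 (running OOP £344).
Claim 2 (£9,080): deductible takes £1,551, £7,529 remains; coinsurance £7,529 × 50% = £3,764.50. Member owes £5,315.50 (running OOP £5,659.50).
Claim 3 (£1,271): deductible met; 50% of £1,271 = £635.50. That would push OOP to £6,295, over the £6,000 cap, so member pays £6,000 − £5,659.50 = £340.50.

£340.50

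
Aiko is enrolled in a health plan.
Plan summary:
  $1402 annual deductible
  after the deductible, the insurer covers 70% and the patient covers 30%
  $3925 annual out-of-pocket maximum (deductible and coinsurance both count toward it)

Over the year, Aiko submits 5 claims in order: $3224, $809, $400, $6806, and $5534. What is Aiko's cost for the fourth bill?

$1613.70

Claim 1 ($3224): $1402 finishes the deductible; $1822 goes to coinsurance; coinsurance $1822 × 30% = $546.60. Cost to patient: $1948.60. OOP to date $1948.60.
Claim 2 ($809): deductible met; 30% of $809 = $242.70. Patient pays $242.70; OOP now $2191.30.
Claim 3 ($400): 30% coinsurance on $400 = $120. Patient pays $120; OOP now $2311.30.
Claim 4 ($6806): 30% coinsurance on $6806 = $2041.80. Adding that to $2311.30 gives $4353.10, past the $3925 cap; patient pays only $3925 − $2311.30 = $1613.70.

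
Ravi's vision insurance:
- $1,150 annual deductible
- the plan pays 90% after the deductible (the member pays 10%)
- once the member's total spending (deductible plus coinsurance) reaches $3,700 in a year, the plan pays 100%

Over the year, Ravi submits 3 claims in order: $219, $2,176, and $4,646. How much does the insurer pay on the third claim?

#1 ($219): fully absorbed by the deductible. Member pays $219; OOP now $219. Plan pays $219 − $219 = $0.
#2 ($2,176): deductible takes $931, $1,245 remains; member's 10% is $124.50. Cost to member: $1,055.50. OOP to date $1,274.50. Insurer: $2,176 − $1,055.50 = $1,120.50.
#3 ($4,646): 10% coinsurance on $4,646 = $464.60. Cost to member: $464.60. OOP to date $1,739.10. Plan pays $4,646 − $464.60 = $4,181.40.

$4,181.40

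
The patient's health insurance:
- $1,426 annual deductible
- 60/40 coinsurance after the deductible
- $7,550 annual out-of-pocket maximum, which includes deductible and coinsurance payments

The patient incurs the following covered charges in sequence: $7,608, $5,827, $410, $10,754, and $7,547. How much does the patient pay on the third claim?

Bill 1, $7,608: $1,426 finishes the deductible; $6,182 goes to coinsurance; patient's 40% is $2,472.80. Patient pays $3,898.80; OOP now $3,898.80.
Bill 2, $5,827: deductible met; 40% of $5,827 = $2,330.80. Cost to patient: $2,330.80. OOP to date $6,229.60.
Bill 3, $410: deductible already satisfied, so patient's share is 40% × $410 = $164. Patient pays $164; OOP now $6,393.60.

$164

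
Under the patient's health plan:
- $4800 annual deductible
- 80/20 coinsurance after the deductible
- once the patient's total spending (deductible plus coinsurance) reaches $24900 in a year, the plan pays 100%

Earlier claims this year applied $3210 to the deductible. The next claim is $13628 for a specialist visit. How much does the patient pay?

$3997.60

Deductible still to meet: $4800 − $3210 = $1590.
After the $1590 deductible portion, $13628 − $1590 = $12038 is subject to coinsurance.
Patient's 20% share of $12038 is $2407.60.
Patient responsibility before any cap: $1590 + $2407.60 = $3997.60.
Year-to-date out-of-pocket becomes $3210 + $3997.60 = $7207.60, still under the $24900 maximum, so no cap applies.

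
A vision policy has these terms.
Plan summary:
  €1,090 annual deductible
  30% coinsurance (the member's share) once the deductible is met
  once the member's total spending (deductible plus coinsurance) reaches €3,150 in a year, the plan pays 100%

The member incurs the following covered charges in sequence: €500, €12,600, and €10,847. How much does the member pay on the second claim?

€2,650

Claim 1 (€500): all of it applies to the deductible. Member pays €500; OOP now €500.
Claim 2 (€12,600): deductible takes €590, €12,010 remains; 30% of €12,010 = €3,603. Deductible plus coinsurance: €590 + €3,603 = €4,193. That would push OOP to €4,693, over the €3,150 cap, so member pays €3,150 − €500 = €2,650.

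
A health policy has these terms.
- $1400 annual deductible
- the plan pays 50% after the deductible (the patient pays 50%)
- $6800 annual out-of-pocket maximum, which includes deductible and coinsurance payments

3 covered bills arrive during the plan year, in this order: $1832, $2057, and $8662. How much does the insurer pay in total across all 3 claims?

$5751

Claim 1 — $1832: deductible takes $1400, $432 remains; 50% of $432 = $216. Patient owes $1616 (running OOP $1616). Insurer: $1832 − $1616 = $216.
Claim 2 — $2057: deductible already satisfied, so patient's share is 50% × $2057 = $1028.50. Patient pays $1028.50; OOP now $2644.50. Plan pays $2057 − $1028.50 = $1028.50.
Claim 3 — $8662: deductible met; 50% of $8662 = $4331. OOP would hit $6975.50 > $6800, so the cap limits the patient to $6800 − $2644.50 = $4155.50. Insurer: $8662 − $4155.50 = $4506.50.
Insurer total: $216 + $1028.50 + $4506.50 = $5751.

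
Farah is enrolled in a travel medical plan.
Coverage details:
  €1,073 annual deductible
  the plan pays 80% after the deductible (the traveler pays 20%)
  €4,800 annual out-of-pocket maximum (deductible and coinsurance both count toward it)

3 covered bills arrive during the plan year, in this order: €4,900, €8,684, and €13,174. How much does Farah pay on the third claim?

Bill 1, €4,900: deductible takes €1,073, €3,827 remains; coinsurance €3,827 × 20% = €765.40. Traveler pays €1,838.40; OOP now €1,838.40.
Bill 2, €8,684: deductible met; 20% of €8,684 = €1,736.80. Traveler owes €1,736.80 (running OOP €3,575.20).
Bill 3, €13,174: deductible met; 20% of €13,174 = €2,634.80. That would push OOP to €6,210, over the €4,800 cap, so traveler pays €4,800 − €3,575.20 = €1,224.80.

€1,224.80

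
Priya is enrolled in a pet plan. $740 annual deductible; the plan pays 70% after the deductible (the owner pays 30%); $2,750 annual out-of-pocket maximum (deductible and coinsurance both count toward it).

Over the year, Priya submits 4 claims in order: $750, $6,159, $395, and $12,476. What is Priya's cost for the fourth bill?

$40.80

#1 ($750): $740 to deductible, leaving $10; owner's 30% is $3. Cost to owner: $743. OOP to date $743.
#2 ($6,159): deductible already satisfied, so owner's share is 30% × $6,159 = $1,847.70. Owner owes $1,847.70 (running OOP $2,590.70).
#3 ($395): deductible met; 30% of $395 = $118.50. Owner owes $118.50 (running OOP $2,709.20).
#4 ($12,476): deductible met; 30% of $12,476 = $3,742.80. That would push OOP to $6,452, over the $2,750 cap, so owner pays $2,750 − $2,709.20 = $40.80.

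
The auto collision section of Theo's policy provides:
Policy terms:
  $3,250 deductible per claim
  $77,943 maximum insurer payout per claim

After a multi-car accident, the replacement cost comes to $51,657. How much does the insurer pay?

$48,407

Subtract the deductible: $51,657 − $3,250 = $48,407.
$48,407 ≤ $77,943, so the limit doesn't bind; insurer pays $48,407.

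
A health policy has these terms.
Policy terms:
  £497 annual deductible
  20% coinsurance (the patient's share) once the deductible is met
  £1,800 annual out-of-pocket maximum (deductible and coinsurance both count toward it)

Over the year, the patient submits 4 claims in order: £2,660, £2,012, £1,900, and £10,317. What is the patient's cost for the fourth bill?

£88

Bill 1, £2,660: deductible takes £497, £2,163 remains; patient's 20% is £432.60. Patient pays £929.60; OOP now £929.60.
Bill 2, £2,012: 20% coinsurance on £2,012 = £402.40. Patient owes £402.40 (running OOP £1,332).
Bill 3, £1,900: 20% coinsurance on £1,900 = £380. Patient pays £380; OOP now £1,712.
Bill 4, £10,317: deductible met; 20% of £10,317 = £2,063.40. Adding that to £1,712 gives £3,775.40, past the £1,800 cap; patient pays only £1,800 − £1,712 = £88.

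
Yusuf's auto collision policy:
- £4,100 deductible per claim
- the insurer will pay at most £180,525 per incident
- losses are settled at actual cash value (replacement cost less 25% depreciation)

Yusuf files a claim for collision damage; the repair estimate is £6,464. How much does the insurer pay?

At 25% depreciation, ACV = £6,464 − £1,616 = £4,848.
Less the £4,100 deductible: £4,848 − £4,100 = £748.
£748 ≤ £180,525, so the limit doesn't bind; insurer pays £748.

£748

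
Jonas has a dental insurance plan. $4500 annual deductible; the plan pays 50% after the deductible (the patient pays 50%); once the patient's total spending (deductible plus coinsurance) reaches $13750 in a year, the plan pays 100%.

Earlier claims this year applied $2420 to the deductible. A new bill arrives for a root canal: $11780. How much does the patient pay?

$2420 of the $4500 deductible is already met, leaving $2080.
That leaves $11780 − $2080 = $9700 for coinsurance.
Patient's 50% share of $9700 is $4850.
So the patient owes $2080 + $4850 = $6930 before any cap.
Total out-of-pocket so far would be $2420 + $6930 = $9350, below the $13750 cap — no reduction.

$6930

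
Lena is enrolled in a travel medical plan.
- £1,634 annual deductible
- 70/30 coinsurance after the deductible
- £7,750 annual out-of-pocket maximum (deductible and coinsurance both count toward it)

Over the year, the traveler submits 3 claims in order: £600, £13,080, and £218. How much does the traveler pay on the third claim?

Claim 1 — £600: entire amount goes to the deductible. Traveler pays £600; OOP now £600.
Claim 2 — £13,080: £1,034 finishes the deductible; £12,046 goes to coinsurance; traveler's 30% is £3,613.80. Traveler pays £4,647.80; OOP now £5,247.80.
Claim 3 — £218: deductible met; 30% of £218 = £65.40. Traveler pays £65.40; OOP now £5,313.20.

£65.40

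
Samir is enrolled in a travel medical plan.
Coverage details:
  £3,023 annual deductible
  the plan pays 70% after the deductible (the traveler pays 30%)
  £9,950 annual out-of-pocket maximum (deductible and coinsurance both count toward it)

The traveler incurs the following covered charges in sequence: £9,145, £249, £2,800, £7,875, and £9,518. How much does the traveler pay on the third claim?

Bill 1, £9,145: deductible takes £3,023, £6,122 remains; 30% of £6,122 = £1,836.60. Traveler pays £4,859.60; OOP now £4,859.60.
Bill 2, £249: deductible met; 30% of £249 = £74.70. Traveler owes £74.70 (running OOP £4,934.30).
Bill 3, £2,800: deductible already satisfied, so traveler's share is 30% × £2,800 = £840. Traveler pays £840; OOP now £5,774.30.

£840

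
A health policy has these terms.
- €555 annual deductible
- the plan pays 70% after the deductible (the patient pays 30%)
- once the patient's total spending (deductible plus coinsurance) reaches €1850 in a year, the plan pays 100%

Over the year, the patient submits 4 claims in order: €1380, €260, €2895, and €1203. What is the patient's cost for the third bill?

€868.50

Bill 1, €1380: €555 finishes the deductible; €825 goes to coinsurance; patient's 30% is €247.50. Patient pays €802.50; OOP now €802.50.
Bill 2, €260: deductible met; 30% of €260 = €78. Patient owes €78 (running OOP €880.50).
Bill 3, €2895: deductible met; 30% of €2895 = €868.50. Patient owes €868.50 (running OOP €1749).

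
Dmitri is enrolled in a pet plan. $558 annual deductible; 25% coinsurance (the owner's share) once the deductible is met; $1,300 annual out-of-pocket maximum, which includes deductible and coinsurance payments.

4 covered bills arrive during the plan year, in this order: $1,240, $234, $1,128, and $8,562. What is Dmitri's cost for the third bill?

Bill 1, $1,240: deductible takes $558, $682 remains; 25% of $682 = $170.50. Owner owes $728.50 (running OOP $728.50).
Bill 2, $234: deductible already satisfied, so owner's share is 25% × $234 = $58.50. Owner pays $58.50; OOP now $787.
Bill 3, $1,128: deductible met; 25% of $1,128 = $282. Cost to owner: $282. OOP to date $1,069.

$282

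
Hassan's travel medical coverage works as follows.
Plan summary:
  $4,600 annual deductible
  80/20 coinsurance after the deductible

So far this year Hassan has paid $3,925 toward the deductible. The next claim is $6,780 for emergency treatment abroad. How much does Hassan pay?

Deductible still to meet: $4,600 − $3,925 = $675.
That leaves $6,780 − $675 = $6,105 for coinsurance.
20% of $6,105 = $1,221 falls to the traveler.
That puts the traveler's cost at $675 + $1,221 = $1,896.

$1,896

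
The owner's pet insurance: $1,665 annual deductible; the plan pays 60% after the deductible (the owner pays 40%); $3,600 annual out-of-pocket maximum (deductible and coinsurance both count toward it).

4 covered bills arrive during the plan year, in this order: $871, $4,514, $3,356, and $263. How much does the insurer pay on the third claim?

$2,909

Bill 1, $871: all of it applies to the deductible. Owner owes $871 (running OOP $871). Insurer: $871 − $871 = $0.
Bill 2, $4,514: deductible takes $794, $3,720 remains; owner's 40% is $1,488. Owner owes $2,282 (running OOP $3,153). Insurer: $4,514 − $2,282 = $2,232.
Bill 3, $3,356: deductible met; 40% of $3,356 = $1,342.40. OOP would hit $4,495.40 > $3,600, so the cap limits the owner to $3,600 − $3,153 = $447. Insurer: $3,356 − $447 = $2,909.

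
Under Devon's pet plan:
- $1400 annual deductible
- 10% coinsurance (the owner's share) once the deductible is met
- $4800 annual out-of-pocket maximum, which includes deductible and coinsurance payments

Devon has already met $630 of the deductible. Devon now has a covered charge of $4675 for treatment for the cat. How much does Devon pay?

$1160.50

Deductible still to meet: $1400 − $630 = $770.
After the $770 deductible portion, $4675 − $770 = $3905 is subject to coinsurance.
Owner's 10% share of $3905 is $390.50.
Owner responsibility before any cap: $770 + $390.50 = $1160.50.
Year-to-date out-of-pocket becomes $630 + $1160.50 = $1790.50, still under the $4800 maximum, so no cap applies.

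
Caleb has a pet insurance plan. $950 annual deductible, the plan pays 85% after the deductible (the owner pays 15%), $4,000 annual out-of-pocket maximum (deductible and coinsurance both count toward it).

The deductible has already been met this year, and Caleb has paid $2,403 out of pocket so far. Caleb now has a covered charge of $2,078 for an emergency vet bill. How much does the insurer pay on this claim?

With the deductible met, the entire $2,078 is subject to coinsurance.
15% of $2,078 = $311.70 falls to the owner.
Cumulative spending $2,403 + $311.70 = $2,714.70 stays under the $4,000 maximum.
The plan picks up $2,078 − $311.70 = $1,766.30.

$1,766.30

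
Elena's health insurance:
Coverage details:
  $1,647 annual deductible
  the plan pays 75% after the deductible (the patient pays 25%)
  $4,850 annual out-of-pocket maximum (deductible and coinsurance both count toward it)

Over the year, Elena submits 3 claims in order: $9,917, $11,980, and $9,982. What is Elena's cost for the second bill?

$1,135.50

Claim 1 — $9,917: $1,647 finishes the deductible; $8,270 goes to coinsurance; patient's 25% is $2,067.50. Patient owes $3,714.50 (running OOP $3,714.50).
Claim 2 — $11,980: deductible met; 25% of $11,980 = $2,995. OOP would hit $6,709.50 > $4,850, so the cap limits the patient to $4,850 − $3,714.50 = $1,135.50.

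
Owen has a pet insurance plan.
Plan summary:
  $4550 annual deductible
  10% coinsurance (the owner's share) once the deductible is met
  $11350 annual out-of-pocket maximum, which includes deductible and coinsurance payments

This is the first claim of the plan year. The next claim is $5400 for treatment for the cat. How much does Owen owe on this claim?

$4635

Nothing has been paid toward the $4550 deductible, so the first $4550 of this charge is applied there.
After the $4550 deductible portion, $5400 − $4550 = $850 is subject to coinsurance.
Coinsurance: $850 × 10% = $85.
So the owner owes $4550 + $85 = $4635 before any cap.
Total out-of-pocket so far would be $0 + $4635 = $4635, below the $11350 cap — no reduction.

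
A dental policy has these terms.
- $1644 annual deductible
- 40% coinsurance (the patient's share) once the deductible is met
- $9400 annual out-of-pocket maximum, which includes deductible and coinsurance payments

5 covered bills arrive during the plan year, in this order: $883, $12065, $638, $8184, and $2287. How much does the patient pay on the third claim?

$255.20

Claim 1 — $883: fully absorbed by the deductible. Patient owes $883 (running OOP $883).
Claim 2 — $12065: $761 to deductible, leaving $11304; coinsurance $11304 × 40% = $4521.60. Cost to patient: $5282.60. OOP to date $6165.60.
Claim 3 — $638: 40% coinsurance on $638 = $255.20. Cost to patient: $255.20. OOP to date $6420.80.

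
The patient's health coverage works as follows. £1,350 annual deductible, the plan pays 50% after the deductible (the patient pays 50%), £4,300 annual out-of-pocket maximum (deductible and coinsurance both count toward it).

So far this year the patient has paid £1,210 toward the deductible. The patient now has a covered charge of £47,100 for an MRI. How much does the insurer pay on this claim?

£1,210 of the £1,350 deductible is already met, leaving £140.
After the £140 deductible portion, £47,100 − £140 = £46,960 is subject to coinsurance.
50% of £46,960 = £23,480 falls to the patient.
That puts the patient's cost at £140 + £23,480 = £23,620 before any cap.
Adding £23,620 to the £1,210 already spent would give £24,830, which exceeds the £4,300 cap; the patient pays just £4,300 − £1,210 = £3,090.
The plan picks up £47,100 − £3,090 = £44,010.

£44,010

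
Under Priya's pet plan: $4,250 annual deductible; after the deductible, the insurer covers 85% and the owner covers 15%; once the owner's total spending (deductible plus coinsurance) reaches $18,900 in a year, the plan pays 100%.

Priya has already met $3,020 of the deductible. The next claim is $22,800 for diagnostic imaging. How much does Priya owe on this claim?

Deductible still to meet: $4,250 − $3,020 = $1,230.
That leaves $22,800 − $1,230 = $21,570 for coinsurance.
Coinsurance: $21,570 × 15% = $3,235.50.
That puts the owner's cost at $1,230 + $3,235.50 = $4,465.50 before any cap.
Cumulative spending $3,020 + $4,465.50 = $7,485.50 stays under the $18,900 maximum.

$4,465.50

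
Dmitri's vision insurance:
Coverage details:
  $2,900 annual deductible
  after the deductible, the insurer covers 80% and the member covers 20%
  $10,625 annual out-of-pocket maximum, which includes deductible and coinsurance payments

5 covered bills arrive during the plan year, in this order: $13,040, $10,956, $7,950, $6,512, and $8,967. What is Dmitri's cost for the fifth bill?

$613.40

Claim 1 — $13,040: $2,900 to deductible, leaving $10,140; 20% of $10,140 = $2,028. Member owes $4,928 (running OOP $4,928).
Claim 2 — $10,956: deductible already satisfied, so member's share is 20% × $10,956 = $2,191.20. Member owes $2,191.20 (running OOP $7,119.20).
Claim 3 — $7,950: 20% coinsurance on $7,950 = $1,590. Cost to member: $1,590. OOP to date $8,709.20.
Claim 4 — $6,512: 20% coinsurance on $6,512 = $1,302.40. Member owes $1,302.40 (running OOP $10,011.60).
Claim 5 — $8,967: 20% coinsurance on $8,967 = $1,793.40. That would push OOP to $11,805, over the $10,625 cap, so member pays $10,625 − $10,011.60 = $613.40.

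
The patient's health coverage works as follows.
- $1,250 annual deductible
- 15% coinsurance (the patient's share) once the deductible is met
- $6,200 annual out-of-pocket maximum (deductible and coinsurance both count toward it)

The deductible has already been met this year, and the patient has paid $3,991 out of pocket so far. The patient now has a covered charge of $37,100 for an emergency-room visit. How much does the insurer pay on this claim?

$34,891

The deductible is already satisfied, so the full bill goes to coinsurance.
15% of $37,100 = $5,565 falls to the patient.
Year-to-date out-of-pocket would reach $3,991 + $5,565 = $9,556, above the $6,200 maximum, so the patient pays only $6,200 − $3,991 = $2,209.
The plan picks up $37,100 − $2,209 = $34,891.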